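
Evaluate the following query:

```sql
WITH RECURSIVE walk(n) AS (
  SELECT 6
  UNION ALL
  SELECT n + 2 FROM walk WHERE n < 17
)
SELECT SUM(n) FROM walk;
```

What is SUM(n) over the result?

Base: n=6.
Iteration 1: 6 < 17 holds -> n = 6 + 2 = 8.
Iteration 2: 8 < 17 holds -> n = 8 + 2 = 10.
Iteration 3: 10 < 17 holds -> n = 10 + 2 = 12.
Iteration 4: 12 < 17 holds -> n = 12 + 2 = 14.
Iteration 5: 14 < 17 holds -> n = 14 + 2 = 16.
Iteration 6: 16 < 17 holds -> n = 16 + 2 = 18.
Iteration 7: 18 < 17 fails; recursion stops.
SUM(n) = 6 + 8 + 10 + 12 + 14 + 16 + 18 = 84.

84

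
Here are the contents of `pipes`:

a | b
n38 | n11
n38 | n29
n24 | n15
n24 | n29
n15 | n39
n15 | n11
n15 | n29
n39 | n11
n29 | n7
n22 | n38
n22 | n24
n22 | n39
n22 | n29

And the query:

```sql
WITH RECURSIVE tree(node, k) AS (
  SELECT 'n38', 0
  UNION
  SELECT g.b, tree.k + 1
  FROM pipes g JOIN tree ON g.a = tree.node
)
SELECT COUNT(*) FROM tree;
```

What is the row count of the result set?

Base: (n38, k=0).
Iteration 1: edges from {n38} -> (n11, k=1), (n29, k=1).
Iteration 2: edges from {n11,n29} -> (n7, k=2).
Iteration 3: no outgoing edges from {n7}; recursion stops.
Total rows emitted: 4.

4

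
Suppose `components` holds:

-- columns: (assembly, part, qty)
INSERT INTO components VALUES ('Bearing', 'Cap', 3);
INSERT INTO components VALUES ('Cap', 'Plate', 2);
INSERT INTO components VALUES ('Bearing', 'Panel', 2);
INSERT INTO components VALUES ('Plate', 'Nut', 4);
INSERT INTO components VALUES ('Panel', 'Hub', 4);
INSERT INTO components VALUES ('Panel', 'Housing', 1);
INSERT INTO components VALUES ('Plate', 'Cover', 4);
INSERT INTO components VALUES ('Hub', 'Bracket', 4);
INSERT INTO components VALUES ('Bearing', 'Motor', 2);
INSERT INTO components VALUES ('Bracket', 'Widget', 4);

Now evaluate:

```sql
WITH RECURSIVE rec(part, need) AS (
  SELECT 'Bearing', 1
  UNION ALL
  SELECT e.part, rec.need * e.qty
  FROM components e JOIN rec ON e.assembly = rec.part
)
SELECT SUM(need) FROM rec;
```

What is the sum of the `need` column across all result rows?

232

Base: (Bearing, need=1).
Iteration 1: components of {Bearing} -> Cap = 1*3 = 3, Motor = 1*2 = 2, Panel = 1*2 = 2.
Iteration 2: components of {Cap,Motor,Panel} -> Housing = 2*1 = 2, Hub = 2*4 = 8, Plate = 3*2 = 6.
Iteration 3: components of {Housing,Hub,Plate} -> Bracket = 8*4 = 32, Cover = 6*4 = 24, Nut = 6*4 = 24.
Iteration 4: components of {Bracket,Cover,Nut} -> Widget = 32*4 = 128.
Iteration 5: no further components; recursion stops.
SUM(need) = 1 + 3 + 2 + 2 + 6 + 8 + 2 + 24 + 24 + 32 + 128 = 232.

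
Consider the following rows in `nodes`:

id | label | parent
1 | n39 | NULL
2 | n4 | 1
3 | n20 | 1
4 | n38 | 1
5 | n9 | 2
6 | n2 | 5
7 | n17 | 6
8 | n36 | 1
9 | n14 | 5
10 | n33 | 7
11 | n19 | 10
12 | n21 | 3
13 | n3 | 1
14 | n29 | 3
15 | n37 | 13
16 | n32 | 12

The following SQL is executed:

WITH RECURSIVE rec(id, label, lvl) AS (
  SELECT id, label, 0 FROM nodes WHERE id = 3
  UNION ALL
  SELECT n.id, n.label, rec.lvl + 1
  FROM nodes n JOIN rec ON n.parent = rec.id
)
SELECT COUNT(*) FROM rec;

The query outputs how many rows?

Base: id=3 (n20) at lvl 0.
Iteration 1: rows with parent in {3} -> n21 (id 12, lvl 1), n29 (id 14, lvl 1).
Iteration 2: rows with parent in {12,14} -> n32 (id 16, lvl 2).
Iteration 3: no rows with parent in {16}; recursion stops.
Total rows emitted: 4.

4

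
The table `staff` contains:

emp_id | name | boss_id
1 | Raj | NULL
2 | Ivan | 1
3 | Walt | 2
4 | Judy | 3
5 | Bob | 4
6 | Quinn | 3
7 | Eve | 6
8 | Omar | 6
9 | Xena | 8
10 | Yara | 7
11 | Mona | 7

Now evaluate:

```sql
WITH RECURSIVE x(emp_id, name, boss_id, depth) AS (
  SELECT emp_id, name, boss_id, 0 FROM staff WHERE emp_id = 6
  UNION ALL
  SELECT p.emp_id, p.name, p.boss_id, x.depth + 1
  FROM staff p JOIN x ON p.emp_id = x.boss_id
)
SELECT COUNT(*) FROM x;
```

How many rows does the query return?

Base: emp_id=6 (Quinn), boss_id=3, depth 0.
Iteration 1: join on emp_id=3 -> Walt (id 3, boss_id=2, depth 1).
Iteration 2: join on emp_id=2 -> Ivan (id 2, boss_id=1, depth 2).
Iteration 3: join on emp_id=1 -> Raj (id 1, boss_id=NULL, depth 3).
Iteration 4: boss_id is NULL; no match; recursion stops.
Total rows emitted: 4.

4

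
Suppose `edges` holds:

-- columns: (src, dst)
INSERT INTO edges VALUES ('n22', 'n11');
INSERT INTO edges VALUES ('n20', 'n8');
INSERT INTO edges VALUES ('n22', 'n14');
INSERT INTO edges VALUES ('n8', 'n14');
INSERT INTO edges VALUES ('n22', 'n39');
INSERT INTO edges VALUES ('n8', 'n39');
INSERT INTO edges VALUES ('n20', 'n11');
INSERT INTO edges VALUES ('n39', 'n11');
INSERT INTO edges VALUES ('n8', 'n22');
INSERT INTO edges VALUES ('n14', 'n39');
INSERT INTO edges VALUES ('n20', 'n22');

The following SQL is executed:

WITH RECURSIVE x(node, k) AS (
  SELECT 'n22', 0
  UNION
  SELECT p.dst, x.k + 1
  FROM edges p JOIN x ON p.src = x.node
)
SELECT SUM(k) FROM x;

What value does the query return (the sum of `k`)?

Base: (n22, k=0).
Iteration 1: edges from {n22} -> (n11, k=1), (n14, k=1), (n39, k=1).
Iteration 2: edges from {n11,n14,n39} -> (n11, k=2), (n39, k=2).
Iteration 3: edges from {n11,n39} -> (n11, k=3).
Iteration 4: no outgoing edges from {n11}; recursion stops.
SUM(k) = 0 + 1 + 1 + 1 + 2 + 2 + 3 = 10.

10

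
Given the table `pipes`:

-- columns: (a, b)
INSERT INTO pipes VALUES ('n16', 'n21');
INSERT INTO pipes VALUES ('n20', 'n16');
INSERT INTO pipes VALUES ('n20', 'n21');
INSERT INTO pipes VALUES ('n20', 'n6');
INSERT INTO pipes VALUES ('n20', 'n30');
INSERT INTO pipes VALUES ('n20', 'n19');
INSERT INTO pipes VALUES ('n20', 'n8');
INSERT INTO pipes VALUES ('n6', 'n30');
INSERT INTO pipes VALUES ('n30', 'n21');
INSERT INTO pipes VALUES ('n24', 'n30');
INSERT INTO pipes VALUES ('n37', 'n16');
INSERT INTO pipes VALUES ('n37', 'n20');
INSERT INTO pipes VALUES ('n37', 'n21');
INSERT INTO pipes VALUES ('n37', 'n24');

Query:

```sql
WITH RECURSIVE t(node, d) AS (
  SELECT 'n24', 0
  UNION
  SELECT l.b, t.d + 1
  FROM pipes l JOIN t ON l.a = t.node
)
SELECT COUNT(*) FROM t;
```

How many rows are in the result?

3

Base: (n24, d=0).
Iteration 1: edges from {n24} -> (n30, d=1).
Iteration 2: edges from {n30} -> (n21, d=2).
Iteration 3: no outgoing edges from {n21}; recursion stops.
Total rows emitted: 3.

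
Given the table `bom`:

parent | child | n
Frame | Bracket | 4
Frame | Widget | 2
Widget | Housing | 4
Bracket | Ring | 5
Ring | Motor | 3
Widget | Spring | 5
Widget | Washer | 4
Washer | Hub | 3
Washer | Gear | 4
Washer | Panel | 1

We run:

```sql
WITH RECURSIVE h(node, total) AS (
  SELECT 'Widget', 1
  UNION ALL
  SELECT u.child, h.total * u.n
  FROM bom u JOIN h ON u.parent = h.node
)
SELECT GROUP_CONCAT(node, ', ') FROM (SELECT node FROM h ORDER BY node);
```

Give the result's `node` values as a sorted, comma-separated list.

Gear, Housing, Hub, Panel, Spring, Washer, Widget

Base: (Widget, total=1).
Iteration 1: components of {Widget} -> Housing = 1*4 = 4, Spring = 1*5 = 5, Washer = 1*4 = 4.
Iteration 2: components of {Housing,Spring,Washer} -> Gear = 4*4 = 16, Hub = 4*3 = 12, Panel = 4*1 = 4.
Iteration 3: no further components; recursion stops.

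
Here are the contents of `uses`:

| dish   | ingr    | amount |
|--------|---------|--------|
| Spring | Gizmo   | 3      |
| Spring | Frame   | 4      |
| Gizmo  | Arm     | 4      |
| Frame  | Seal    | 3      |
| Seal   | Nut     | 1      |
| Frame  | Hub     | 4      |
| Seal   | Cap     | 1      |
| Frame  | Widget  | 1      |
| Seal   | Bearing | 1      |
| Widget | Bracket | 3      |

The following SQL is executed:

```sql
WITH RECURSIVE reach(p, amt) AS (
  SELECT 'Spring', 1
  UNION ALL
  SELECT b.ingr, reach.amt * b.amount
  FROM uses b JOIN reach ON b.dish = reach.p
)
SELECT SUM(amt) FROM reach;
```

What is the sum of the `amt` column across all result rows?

Base: (Spring, amt=1).
Iteration 1: components of {Spring} -> Frame = 1*4 = 4, Gizmo = 1*3 = 3.
Iteration 2: components of {Frame,Gizmo} -> Arm = 3*4 = 12, Hub = 4*4 = 16, Seal = 4*3 = 12, Widget = 4*1 = 4.
Iteration 3: components of {Arm,Hub,Seal,Widget} -> Bearing = 12*1 = 12, Bracket = 4*3 = 12, Cap = 12*1 = 12, Nut = 12*1 = 12.
Iteration 4: no further components; recursion stops.
SUM(amt) = 1 + 3 + 4 + 12 + 12 + 16 + 4 + 12 + 12 + 12 + 12 = 100.

100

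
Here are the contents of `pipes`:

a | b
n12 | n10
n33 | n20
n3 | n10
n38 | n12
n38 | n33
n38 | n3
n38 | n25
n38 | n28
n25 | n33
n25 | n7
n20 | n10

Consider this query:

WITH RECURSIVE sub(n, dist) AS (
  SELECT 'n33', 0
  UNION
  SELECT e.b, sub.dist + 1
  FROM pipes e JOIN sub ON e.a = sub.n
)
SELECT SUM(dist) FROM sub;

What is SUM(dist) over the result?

3

Base: (n33, dist=0).
Iteration 1: edges from {n33} -> (n20, dist=1).
Iteration 2: edges from {n20} -> (n10, dist=2).
Iteration 3: no outgoing edges from {n10}; recursion stops.
SUM(dist) = 0 + 1 + 2 = 3.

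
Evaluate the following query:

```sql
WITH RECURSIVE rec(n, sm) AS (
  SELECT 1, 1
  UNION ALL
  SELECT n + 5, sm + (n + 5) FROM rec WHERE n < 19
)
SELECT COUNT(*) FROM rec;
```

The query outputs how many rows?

5

Base: n=1, sm=1.
Iteration 1: 1 < 19 holds -> n = 1 + 5 = 6, sm = 1 + 6 = 7.
Iteration 2: 6 < 19 holds -> n = 6 + 5 = 11, sm = 7 + 11 = 18.
Iteration 3: 11 < 19 holds -> n = 11 + 5 = 16, sm = 18 + 16 = 34.
Iteration 4: 16 < 19 holds -> n = 16 + 5 = 21, sm = 34 + 21 = 55.
Iteration 5: 21 < 19 fails; recursion stops.
Total rows emitted: 5.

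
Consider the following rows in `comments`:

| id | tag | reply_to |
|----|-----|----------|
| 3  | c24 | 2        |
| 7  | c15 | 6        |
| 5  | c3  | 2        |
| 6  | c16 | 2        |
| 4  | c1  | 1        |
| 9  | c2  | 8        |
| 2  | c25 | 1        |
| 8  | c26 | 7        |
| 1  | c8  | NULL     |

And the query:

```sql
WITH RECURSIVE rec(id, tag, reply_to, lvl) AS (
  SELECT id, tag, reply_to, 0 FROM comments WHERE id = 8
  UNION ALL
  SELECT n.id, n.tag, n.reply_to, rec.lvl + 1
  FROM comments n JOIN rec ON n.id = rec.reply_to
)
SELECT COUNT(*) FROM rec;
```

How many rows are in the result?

Base: id=8 (c26), reply_to=7, lvl 0.
Iteration 1: join on id=7 -> c15 (id 7, reply_to=6, lvl 1).
Iteration 2: join on id=6 -> c16 (id 6, reply_to=2, lvl 2).
Iteration 3: join on id=2 -> c25 (id 2, reply_to=1, lvl 3).
Iteration 4: join on id=1 -> c8 (id 1, reply_to=NULL, lvl 4).
Iteration 5: reply_to is NULL; no match; recursion stops.
Total rows emitted: 5.

5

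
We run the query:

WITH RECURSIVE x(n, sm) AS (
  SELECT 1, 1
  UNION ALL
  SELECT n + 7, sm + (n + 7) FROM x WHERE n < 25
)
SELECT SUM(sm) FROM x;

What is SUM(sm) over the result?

155

Base: n=1, sm=1.
Iteration 1: 1 < 25 holds -> n = 1 + 7 = 8, sm = 1 + 8 = 9.
Iteration 2: 8 < 25 holds -> n = 8 + 7 = 15, sm = 9 + 15 = 24.
Iteration 3: 15 < 25 holds -> n = 15 + 7 = 22, sm = 24 + 22 = 46.
Iteration 4: 22 < 25 holds -> n = 22 + 7 = 29, sm = 46 + 29 = 75.
Iteration 5: 29 < 25 fails; recursion stops.
SUM(sm) = 1 + 9 + 24 + 46 + 75 = 155.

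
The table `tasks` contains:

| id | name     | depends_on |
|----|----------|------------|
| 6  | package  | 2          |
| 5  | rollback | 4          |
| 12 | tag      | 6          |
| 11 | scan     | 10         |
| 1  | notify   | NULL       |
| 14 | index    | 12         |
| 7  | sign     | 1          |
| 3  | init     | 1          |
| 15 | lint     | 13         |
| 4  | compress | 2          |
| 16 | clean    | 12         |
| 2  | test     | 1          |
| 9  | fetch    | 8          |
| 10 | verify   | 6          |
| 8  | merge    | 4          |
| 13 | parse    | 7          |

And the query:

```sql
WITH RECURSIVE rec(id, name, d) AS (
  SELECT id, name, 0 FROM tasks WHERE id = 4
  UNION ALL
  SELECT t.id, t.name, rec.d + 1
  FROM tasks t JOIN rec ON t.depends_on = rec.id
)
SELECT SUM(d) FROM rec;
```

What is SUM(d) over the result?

Base: id=4 (compress) at d 0.
Iteration 1: rows with depends_on in {4} -> rollback (id 5, d 1), merge (id 8, d 1).
Iteration 2: rows with depends_on in {5,8} -> fetch (id 9, d 2).
Iteration 3: no rows with depends_on in {9}; recursion stops.
SUM(d) = 0 + 1 + 1 + 2 = 4.

4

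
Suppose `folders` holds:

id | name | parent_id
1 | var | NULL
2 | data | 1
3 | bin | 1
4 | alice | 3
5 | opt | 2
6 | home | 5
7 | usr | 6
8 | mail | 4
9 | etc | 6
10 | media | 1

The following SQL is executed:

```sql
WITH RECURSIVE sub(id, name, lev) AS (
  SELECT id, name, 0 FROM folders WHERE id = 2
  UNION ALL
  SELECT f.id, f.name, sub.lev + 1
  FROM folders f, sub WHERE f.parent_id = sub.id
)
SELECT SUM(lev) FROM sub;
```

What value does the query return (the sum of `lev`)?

Base: id=2 (data) at lev 0.
Iteration 1: rows with parent_id in {2} -> opt (id 5, lev 1).
Iteration 2: rows with parent_id in {5} -> home (id 6, lev 2).
Iteration 3: rows with parent_id in {6} -> usr (id 7, lev 3), etc (id 9, lev 3).
Iteration 4: no rows with parent_id in {7,9}; recursion stops.
SUM(lev) = 0 + 1 + 2 + 3 + 3 = 9.

9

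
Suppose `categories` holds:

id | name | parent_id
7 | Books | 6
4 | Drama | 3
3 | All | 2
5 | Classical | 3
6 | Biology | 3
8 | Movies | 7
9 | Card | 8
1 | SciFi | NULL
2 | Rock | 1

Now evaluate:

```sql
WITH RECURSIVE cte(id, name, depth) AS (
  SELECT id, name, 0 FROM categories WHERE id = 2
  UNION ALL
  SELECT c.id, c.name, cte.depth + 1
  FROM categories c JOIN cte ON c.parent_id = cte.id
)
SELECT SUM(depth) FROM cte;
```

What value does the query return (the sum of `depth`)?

Base: id=2 (Rock) at depth 0.
Iteration 1: rows with parent_id in {2} -> All (id 3, depth 1).
Iteration 2: rows with parent_id in {3} -> Drama (id 4, depth 2), Classical (id 5, depth 2), Biology (id 6, depth 2).
Iteration 3: rows with parent_id in {4,5,6} -> Books (id 7, depth 3).
Iteration 4: rows with parent_id in {7} -> Movies (id 8, depth 4).
Iteration 5: rows with parent_id in {8} -> Card (id 9, depth 5).
Iteration 6: no rows with parent_id in {9}; recursion stops.
SUM(depth) = 0 + 1 + 2 + 2 + 2 + 3 + 4 + 5 = 19.

19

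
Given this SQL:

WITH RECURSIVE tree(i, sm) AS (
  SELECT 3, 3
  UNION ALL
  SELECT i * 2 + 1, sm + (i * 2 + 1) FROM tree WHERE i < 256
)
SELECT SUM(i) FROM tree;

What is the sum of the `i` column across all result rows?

Base: i=3, sm=3.
Iteration 1: 3 < 256 holds -> i = 3 * 2 + 1 = 7, sm = 3 + 7 = 10.
Iteration 2: 7 < 256 holds -> i = 7 * 2 + 1 = 15, sm = 10 + 15 = 25.
Iteration 3: 15 < 256 holds -> i = 15 * 2 + 1 = 31, sm = 25 + 31 = 56.
Iteration 4: 31 < 256 holds -> i = 31 * 2 + 1 = 63, sm = 56 + 63 = 119.
Iteration 5: 63 < 256 holds -> i = 63 * 2 + 1 = 127, sm = 119 + 127 = 246.
Iteration 6: 127 < 256 holds -> i = 127 * 2 + 1 = 255, sm = 246 + 255 = 501.
Iteration 7: 255 < 256 holds -> i = 255 * 2 + 1 = 511, sm = 501 + 511 = 1012.
Iteration 8: 511 < 256 fails; recursion stops.
SUM(i) = 3 + 7 + 15 + 31 + 63 + 127 + 255 + 511 = 1012.

1012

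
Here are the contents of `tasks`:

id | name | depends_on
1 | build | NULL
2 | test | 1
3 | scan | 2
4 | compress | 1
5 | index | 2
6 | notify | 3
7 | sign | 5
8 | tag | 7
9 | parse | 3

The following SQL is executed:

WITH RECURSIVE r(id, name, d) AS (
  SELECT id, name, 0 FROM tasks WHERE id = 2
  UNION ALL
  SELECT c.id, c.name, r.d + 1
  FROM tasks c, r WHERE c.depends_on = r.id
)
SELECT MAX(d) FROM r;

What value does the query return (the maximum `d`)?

Base: id=2 (test) at d 0.
Iteration 1: rows with depends_on in {2} -> scan (id 3, d 1), index (id 5, d 1).
Iteration 2: rows with depends_on in {3,5} -> notify (id 6, d 2), sign (id 7, d 2), parse (id 9, d 2).
Iteration 3: rows with depends_on in {6,7,9} -> tag (id 8, d 3).
Iteration 4: no rows with depends_on in {8}; recursion stops.
d values: 0, 1, 1, 2, 2, 2, 3; the maximum is 3.

3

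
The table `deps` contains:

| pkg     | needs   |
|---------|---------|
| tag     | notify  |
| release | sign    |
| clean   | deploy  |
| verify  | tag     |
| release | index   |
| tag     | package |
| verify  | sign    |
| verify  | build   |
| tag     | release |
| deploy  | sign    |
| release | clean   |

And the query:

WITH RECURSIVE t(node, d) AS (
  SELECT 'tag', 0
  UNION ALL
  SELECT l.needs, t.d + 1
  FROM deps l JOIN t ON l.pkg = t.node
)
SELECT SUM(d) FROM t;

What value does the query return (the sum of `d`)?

16

Base: (tag, d=0).
Iteration 1: edges from {tag} -> (notify, d=1), (package, d=1), (release, d=1).
Iteration 2: edges from {notify,package,release} -> (clean, d=2), (index, d=2), (sign, d=2).
Iteration 3: edges from {clean,index,sign} -> (deploy, d=3).
Iteration 4: edges from {deploy} -> (sign, d=4).
Iteration 5: no outgoing edges from {sign}; recursion stops.
SUM(d) = 0 + 1 + 1 + 1 + 2 + 2 + 2 + 3 + 4 = 16.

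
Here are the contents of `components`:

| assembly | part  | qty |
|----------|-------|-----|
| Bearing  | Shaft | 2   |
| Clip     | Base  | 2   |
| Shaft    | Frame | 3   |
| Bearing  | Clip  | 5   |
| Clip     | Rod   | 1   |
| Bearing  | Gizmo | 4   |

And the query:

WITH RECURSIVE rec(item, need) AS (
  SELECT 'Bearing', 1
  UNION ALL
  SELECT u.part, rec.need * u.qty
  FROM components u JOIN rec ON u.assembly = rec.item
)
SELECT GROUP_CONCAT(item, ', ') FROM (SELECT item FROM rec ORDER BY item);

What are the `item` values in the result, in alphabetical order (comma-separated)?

Base, Bearing, Clip, Frame, Gizmo, Rod, Shaft

Base: (Bearing, need=1).
Iteration 1: components of {Bearing} -> Clip = 1*5 = 5, Gizmo = 1*4 = 4, Shaft = 1*2 = 2.
Iteration 2: components of {Clip,Gizmo,Shaft} -> Base = 5*2 = 10, Frame = 2*3 = 6, Rod = 5*1 = 5.
Iteration 3: no further components; recursion stops.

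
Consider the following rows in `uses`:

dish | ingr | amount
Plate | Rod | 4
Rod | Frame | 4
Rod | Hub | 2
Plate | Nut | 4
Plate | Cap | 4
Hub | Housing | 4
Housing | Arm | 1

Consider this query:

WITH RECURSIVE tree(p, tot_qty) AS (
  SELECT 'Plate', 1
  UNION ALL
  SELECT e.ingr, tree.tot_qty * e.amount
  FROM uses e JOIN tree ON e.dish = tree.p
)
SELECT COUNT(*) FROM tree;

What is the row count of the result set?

Base: (Plate, tot_qty=1).
Iteration 1: components of {Plate} -> Cap = 1*4 = 4, Nut = 1*4 = 4, Rod = 1*4 = 4.
Iteration 2: components of {Cap,Nut,Rod} -> Frame = 4*4 = 16, Hub = 4*2 = 8.
Iteration 3: components of {Frame,Hub} -> Housing = 8*4 = 32.
Iteration 4: components of {Housing} -> Arm = 32*1 = 32.
Iteration 5: no further components; recursion stops.
Total rows emitted: 8.

8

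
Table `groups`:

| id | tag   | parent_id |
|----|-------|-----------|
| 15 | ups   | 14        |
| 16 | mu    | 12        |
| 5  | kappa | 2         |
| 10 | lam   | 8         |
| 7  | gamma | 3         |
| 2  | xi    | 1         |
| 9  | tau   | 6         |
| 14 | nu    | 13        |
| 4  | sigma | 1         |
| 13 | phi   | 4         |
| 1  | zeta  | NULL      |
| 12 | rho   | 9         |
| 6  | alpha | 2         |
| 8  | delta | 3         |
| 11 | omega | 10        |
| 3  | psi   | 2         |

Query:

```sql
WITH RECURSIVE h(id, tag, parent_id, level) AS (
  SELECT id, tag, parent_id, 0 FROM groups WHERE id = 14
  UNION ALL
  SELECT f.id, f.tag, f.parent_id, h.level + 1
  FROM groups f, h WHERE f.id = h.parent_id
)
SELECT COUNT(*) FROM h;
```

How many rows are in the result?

Base: id=14 (nu), parent_id=13, level 0.
Iteration 1: join on id=13 -> phi (id 13, parent_id=4, level 1).
Iteration 2: join on id=4 -> sigma (id 4, parent_id=1, level 2).
Iteration 3: join on id=1 -> zeta (id 1, parent_id=NULL, level 3).
Iteration 4: parent_id is NULL; no match; recursion stops.
Total rows emitted: 4.

4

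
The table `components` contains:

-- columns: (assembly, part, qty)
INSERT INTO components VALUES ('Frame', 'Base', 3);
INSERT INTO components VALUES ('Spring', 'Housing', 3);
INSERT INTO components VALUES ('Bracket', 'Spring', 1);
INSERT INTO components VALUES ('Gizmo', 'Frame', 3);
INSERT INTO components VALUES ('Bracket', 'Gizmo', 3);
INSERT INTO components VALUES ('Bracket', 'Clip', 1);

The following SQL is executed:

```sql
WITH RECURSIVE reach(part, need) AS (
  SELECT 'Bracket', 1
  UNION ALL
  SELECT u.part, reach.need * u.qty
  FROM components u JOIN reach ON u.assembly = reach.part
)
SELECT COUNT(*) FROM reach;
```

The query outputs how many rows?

Base: (Bracket, need=1).
Iteration 1: components of {Bracket} -> Clip = 1*1 = 1, Gizmo = 1*3 = 3, Spring = 1*1 = 1.
Iteration 2: components of {Clip,Gizmo,Spring} -> Frame = 3*3 = 9, Housing = 1*3 = 3.
Iteration 3: components of {Frame,Housing} -> Base = 9*3 = 27.
Iteration 4: no further components; recursion stops.
Total rows emitted: 7.

7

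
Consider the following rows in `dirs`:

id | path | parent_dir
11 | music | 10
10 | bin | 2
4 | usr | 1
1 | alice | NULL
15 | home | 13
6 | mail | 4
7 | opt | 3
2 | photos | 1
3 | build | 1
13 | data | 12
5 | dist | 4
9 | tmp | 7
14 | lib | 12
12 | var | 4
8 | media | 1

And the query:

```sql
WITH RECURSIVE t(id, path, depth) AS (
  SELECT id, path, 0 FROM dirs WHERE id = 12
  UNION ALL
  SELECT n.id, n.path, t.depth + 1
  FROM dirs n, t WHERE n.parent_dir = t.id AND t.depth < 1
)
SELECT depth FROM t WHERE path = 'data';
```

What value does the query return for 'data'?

1

Base: id=12 (var) at depth 0.
Iteration 1: rows with parent_dir in {12} -> data (id 13, depth 1), lib (id 14, depth 1).
Iteration 2: depth < 1 fails for all current rows; recursion stops.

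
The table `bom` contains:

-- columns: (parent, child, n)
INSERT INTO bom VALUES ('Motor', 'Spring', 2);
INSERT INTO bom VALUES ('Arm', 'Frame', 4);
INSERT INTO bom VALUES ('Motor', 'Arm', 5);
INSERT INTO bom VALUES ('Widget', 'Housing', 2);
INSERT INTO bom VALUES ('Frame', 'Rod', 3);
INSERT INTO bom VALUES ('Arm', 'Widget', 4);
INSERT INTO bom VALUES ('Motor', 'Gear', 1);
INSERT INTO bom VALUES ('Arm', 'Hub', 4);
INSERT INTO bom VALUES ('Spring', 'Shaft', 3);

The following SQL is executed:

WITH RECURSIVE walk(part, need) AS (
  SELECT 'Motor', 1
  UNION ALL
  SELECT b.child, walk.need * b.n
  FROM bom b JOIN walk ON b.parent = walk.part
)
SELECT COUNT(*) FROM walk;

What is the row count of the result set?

10

Base: (Motor, need=1).
Iteration 1: components of {Motor} -> Arm = 1*5 = 5, Gear = 1*1 = 1, Spring = 1*2 = 2.
Iteration 2: components of {Arm,Gear,Spring} -> Frame = 5*4 = 20, Hub = 5*4 = 20, Shaft = 2*3 = 6, Widget = 5*4 = 20.
Iteration 3: components of {Frame,Hub,Shaft,Widget} -> Housing = 20*2 = 40, Rod = 20*3 = 60.
Iteration 4: no further components; recursion stops.
Total rows emitted: 10.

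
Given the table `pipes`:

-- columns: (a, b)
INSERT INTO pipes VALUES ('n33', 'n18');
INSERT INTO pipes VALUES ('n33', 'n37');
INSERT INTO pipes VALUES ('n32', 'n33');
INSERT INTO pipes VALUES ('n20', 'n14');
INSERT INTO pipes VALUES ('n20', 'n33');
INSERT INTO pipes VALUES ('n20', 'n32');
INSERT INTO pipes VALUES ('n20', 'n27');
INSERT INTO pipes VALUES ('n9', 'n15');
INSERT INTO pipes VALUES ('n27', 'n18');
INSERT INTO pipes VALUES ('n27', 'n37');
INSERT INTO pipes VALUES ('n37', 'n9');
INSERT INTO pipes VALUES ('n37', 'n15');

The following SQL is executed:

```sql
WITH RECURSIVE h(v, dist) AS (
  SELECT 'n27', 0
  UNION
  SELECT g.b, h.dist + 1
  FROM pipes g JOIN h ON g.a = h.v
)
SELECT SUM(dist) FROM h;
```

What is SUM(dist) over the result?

Base: (n27, dist=0).
Iteration 1: edges from {n27} -> (n18, dist=1), (n37, dist=1).
Iteration 2: edges from {n18,n37} -> (n15, dist=2), (n9, dist=2).
Iteration 3: edges from {n15,n9} -> (n15, dist=3).
Iteration 4: no outgoing edges from {n15}; recursion stops.
SUM(dist) = 0 + 1 + 1 + 2 + 2 + 3 = 9.

9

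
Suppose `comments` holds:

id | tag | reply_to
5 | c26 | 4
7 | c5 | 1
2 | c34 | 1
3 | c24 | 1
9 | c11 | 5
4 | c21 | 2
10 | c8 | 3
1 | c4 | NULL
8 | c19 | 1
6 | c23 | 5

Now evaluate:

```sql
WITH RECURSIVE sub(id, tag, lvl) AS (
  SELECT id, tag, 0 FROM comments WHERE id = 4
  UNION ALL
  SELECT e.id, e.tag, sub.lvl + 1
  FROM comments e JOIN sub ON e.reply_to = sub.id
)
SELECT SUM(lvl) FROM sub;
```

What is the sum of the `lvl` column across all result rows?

Base: id=4 (c21) at lvl 0.
Iteration 1: rows with reply_to in {4} -> c26 (id 5, lvl 1).
Iteration 2: rows with reply_to in {5} -> c23 (id 6, lvl 2), c11 (id 9, lvl 2).
Iteration 3: no rows with reply_to in {6,9}; recursion stops.
SUM(lvl) = 0 + 1 + 2 + 2 = 5.

5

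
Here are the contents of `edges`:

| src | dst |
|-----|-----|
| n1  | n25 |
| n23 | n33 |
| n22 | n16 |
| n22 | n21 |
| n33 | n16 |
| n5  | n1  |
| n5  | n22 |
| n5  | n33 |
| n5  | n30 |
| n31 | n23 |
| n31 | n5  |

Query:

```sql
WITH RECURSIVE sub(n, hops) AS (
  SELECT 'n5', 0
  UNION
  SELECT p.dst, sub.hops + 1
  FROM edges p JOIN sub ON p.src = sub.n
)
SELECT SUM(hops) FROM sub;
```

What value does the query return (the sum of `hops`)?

Base: (n5, hops=0).
Iteration 1: edges from {n5} -> (n1, hops=1), (n22, hops=1), (n30, hops=1), (n33, hops=1).
Iteration 2: edges from {n1,n22,n30,n33} -> (n16, hops=2), (n21, hops=2), (n25, hops=2). [UNION drops 1 duplicate row(s)]
Iteration 3: no outgoing edges from {n16,n21,n25}; recursion stops.
SUM(hops) = 0 + 1 + 1 + 1 + 1 + 2 + 2 + 2 = 10.

10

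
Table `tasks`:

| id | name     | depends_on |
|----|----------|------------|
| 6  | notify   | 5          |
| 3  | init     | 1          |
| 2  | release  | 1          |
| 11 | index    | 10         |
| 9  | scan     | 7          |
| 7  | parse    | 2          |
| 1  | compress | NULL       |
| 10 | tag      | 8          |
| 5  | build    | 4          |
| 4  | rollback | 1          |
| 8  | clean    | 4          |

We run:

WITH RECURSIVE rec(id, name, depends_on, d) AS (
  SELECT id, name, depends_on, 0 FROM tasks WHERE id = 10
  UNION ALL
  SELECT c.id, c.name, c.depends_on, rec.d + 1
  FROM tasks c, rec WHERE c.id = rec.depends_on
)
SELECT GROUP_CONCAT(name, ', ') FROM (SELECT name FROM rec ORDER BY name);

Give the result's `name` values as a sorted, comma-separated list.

Base: id=10 (tag), depends_on=8, d 0.
Iteration 1: join on id=8 -> clean (id 8, depends_on=4, d 1).
Iteration 2: join on id=4 -> rollback (id 4, depends_on=1, d 2).
Iteration 3: join on id=1 -> compress (id 1, depends_on=NULL, d 3).
Iteration 4: depends_on is NULL; no match; recursion stops.

clean, compress, rollback, tag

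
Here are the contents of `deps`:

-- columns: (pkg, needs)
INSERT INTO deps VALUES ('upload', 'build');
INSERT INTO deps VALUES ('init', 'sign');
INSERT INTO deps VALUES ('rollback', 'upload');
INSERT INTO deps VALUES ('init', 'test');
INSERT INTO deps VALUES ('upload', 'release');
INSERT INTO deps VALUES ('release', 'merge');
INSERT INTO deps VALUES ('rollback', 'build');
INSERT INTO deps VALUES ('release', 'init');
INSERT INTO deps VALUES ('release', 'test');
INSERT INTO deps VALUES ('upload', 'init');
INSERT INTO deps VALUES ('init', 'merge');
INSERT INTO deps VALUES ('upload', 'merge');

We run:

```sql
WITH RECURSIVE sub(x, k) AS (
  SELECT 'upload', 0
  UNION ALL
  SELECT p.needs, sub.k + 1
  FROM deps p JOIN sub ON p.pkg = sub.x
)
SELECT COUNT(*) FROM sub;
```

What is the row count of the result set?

14

Base: (upload, k=0).
Iteration 1: edges from {upload} -> (build, k=1), (init, k=1), (merge, k=1), (release, k=1).
Iteration 2: edges from {build,init,merge,release} -> (init, k=2), (merge, k=2) x2, (sign, k=2), (test, k=2) x2. [UNION ALL keeps all 6 new rows, including repeats]
Iteration 3: edges from {init,merge,sign,test} -> (merge, k=3), (sign, k=3), (test, k=3).
Iteration 4: no outgoing edges from {merge,sign,test}; recursion stops.
Total rows emitted: 14.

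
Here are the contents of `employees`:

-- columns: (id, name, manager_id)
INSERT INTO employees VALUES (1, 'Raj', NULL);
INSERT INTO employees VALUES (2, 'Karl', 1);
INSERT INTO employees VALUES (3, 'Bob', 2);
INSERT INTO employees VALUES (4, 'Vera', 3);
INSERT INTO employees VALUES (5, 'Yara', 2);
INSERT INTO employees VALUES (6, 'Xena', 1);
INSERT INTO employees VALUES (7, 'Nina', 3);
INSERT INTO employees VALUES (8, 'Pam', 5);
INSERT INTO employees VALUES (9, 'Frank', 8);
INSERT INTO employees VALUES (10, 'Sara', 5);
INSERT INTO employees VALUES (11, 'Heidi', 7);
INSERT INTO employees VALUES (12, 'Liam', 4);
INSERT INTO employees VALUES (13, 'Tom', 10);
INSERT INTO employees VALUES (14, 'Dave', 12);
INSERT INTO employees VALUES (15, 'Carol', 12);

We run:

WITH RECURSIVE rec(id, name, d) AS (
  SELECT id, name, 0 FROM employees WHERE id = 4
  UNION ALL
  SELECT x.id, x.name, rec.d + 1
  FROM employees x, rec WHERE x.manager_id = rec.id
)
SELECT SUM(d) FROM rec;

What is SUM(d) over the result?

5

Base: id=4 (Vera) at d 0.
Iteration 1: rows with manager_id in {4} -> Liam (id 12, d 1).
Iteration 2: rows with manager_id in {12} -> Dave (id 14, d 2), Carol (id 15, d 2).
Iteration 3: no rows with manager_id in {14,15}; recursion stops.
SUM(d) = 0 + 1 + 2 + 2 = 5.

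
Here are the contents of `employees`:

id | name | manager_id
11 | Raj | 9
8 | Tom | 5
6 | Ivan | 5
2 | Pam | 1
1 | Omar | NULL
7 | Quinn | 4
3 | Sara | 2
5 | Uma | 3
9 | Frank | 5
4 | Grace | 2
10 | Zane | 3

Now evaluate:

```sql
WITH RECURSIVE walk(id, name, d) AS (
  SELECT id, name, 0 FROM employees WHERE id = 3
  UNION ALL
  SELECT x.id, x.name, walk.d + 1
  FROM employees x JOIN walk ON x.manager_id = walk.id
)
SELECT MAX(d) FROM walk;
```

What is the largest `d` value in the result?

3

Base: id=3 (Sara) at d 0.
Iteration 1: rows with manager_id in {3} -> Uma (id 5, d 1), Zane (id 10, d 1).
Iteration 2: rows with manager_id in {5,10} -> Ivan (id 6, d 2), Tom (id 8, d 2), Frank (id 9, d 2).
Iteration 3: rows with manager_id in {6,8,9} -> Raj (id 11, d 3).
Iteration 4: no rows with manager_id in {11}; recursion stops.
d values: 0, 1, 1, 2, 2, 2, 3; the maximum is 3.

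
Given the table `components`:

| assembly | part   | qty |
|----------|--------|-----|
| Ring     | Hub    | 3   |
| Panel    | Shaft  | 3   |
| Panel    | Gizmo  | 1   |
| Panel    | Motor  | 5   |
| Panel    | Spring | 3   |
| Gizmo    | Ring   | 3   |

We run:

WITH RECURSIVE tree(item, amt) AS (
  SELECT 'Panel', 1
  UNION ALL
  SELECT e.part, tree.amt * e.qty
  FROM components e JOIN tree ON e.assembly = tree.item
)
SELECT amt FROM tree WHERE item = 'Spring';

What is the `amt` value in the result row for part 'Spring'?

3

Base: (Panel, amt=1).
Iteration 1: components of {Panel} -> Gizmo = 1*1 = 1, Motor = 1*5 = 5, Shaft = 1*3 = 3, Spring = 1*3 = 3.
Iteration 2: components of {Gizmo,Motor,Shaft,Spring} -> Ring = 1*3 = 3.
Iteration 3: components of {Ring} -> Hub = 3*3 = 9.
Iteration 4: no further components; recursion stops.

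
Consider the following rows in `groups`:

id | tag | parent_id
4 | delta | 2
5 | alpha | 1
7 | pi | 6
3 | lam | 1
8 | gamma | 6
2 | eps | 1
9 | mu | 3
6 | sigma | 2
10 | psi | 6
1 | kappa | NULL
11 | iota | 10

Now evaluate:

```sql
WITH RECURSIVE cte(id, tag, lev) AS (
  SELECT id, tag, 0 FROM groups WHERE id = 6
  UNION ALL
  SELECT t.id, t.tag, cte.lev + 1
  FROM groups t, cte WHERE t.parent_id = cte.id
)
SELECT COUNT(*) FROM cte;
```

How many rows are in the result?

5

Base: id=6 (sigma) at lev 0.
Iteration 1: rows with parent_id in {6} -> pi (id 7, lev 1), gamma (id 8, lev 1), psi (id 10, lev 1).
Iteration 2: rows with parent_id in {7,8,10} -> iota (id 11, lev 2).
Iteration 3: no rows with parent_id in {11}; recursion stops.
Total rows emitted: 5.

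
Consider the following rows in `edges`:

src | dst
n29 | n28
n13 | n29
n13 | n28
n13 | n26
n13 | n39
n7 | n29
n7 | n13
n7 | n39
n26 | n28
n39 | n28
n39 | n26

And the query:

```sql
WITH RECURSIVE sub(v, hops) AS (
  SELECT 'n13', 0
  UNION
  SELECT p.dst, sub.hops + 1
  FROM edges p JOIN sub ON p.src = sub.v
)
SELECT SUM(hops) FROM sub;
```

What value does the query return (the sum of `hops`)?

Base: (n13, hops=0).
Iteration 1: edges from {n13} -> (n26, hops=1), (n28, hops=1), (n29, hops=1), (n39, hops=1).
Iteration 2: edges from {n26,n28,n29,n39} -> (n26, hops=2), (n28, hops=2). [UNION drops 2 duplicate row(s)]
Iteration 3: edges from {n26,n28} -> (n28, hops=3).
Iteration 4: no outgoing edges from {n28}; recursion stops.
SUM(hops) = 0 + 1 + 1 + 1 + 1 + 2 + 2 + 3 = 11.

11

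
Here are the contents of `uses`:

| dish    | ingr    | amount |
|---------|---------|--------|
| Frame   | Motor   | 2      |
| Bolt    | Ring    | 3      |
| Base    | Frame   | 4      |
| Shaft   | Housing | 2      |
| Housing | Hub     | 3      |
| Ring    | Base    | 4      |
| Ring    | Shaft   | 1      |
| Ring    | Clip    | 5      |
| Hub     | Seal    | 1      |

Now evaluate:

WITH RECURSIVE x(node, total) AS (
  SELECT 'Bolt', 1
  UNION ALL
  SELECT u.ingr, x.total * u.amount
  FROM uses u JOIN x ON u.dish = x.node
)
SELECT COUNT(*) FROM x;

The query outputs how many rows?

10

Base: (Bolt, total=1).
Iteration 1: components of {Bolt} -> Ring = 1*3 = 3.
Iteration 2: components of {Ring} -> Base = 3*4 = 12, Clip = 3*5 = 15, Shaft = 3*1 = 3.
Iteration 3: components of {Base,Clip,Shaft} -> Frame = 12*4 = 48, Housing = 3*2 = 6.
Iteration 4: components of {Frame,Housing} -> Hub = 6*3 = 18, Motor = 48*2 = 96.
Iteration 5: components of {Hub,Motor} -> Seal = 18*1 = 18.
Iteration 6: no further components; recursion stops.
Total rows emitted: 10.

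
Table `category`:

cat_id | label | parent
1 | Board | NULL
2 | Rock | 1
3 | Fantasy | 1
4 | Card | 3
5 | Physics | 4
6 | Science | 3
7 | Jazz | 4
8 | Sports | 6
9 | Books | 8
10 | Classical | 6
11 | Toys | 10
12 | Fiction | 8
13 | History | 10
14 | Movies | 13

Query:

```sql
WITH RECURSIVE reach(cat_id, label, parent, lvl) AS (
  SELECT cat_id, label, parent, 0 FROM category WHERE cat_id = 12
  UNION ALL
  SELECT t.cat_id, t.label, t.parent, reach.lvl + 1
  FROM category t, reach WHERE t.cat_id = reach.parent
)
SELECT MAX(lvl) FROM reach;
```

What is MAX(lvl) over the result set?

Base: cat_id=12 (Fiction), parent=8, lvl 0.
Iteration 1: join on cat_id=8 -> Sports (id 8, parent=6, lvl 1).
Iteration 2: join on cat_id=6 -> Science (id 6, parent=3, lvl 2).
Iteration 3: join on cat_id=3 -> Fantasy (id 3, parent=1, lvl 3).
Iteration 4: join on cat_id=1 -> Board (id 1, parent=NULL, lvl 4).
Iteration 5: parent is NULL; no match; recursion stops.
lvl values: 0, 1, 2, 3, 4; the maximum is 4.

4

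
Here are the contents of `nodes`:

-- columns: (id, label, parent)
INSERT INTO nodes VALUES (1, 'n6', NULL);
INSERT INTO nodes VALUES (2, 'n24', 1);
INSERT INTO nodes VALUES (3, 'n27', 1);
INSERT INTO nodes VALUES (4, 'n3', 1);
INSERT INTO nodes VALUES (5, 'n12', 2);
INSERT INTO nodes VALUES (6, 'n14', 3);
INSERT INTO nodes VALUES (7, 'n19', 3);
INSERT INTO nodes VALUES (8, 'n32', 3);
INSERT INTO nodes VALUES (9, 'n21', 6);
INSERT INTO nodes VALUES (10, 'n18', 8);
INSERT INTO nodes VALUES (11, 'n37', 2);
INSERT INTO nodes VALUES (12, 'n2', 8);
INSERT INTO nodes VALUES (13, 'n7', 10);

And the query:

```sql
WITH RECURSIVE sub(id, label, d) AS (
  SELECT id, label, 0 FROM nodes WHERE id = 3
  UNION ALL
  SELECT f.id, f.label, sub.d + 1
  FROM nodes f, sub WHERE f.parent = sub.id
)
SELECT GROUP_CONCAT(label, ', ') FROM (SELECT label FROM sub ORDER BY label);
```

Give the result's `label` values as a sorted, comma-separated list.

Base: id=3 (n27) at d 0.
Iteration 1: rows with parent in {3} -> n14 (id 6, d 1), n19 (id 7, d 1), n32 (id 8, d 1).
Iteration 2: rows with parent in {6,7,8} -> n21 (id 9, d 2), n18 (id 10, d 2), n2 (id 12, d 2).
Iteration 3: rows with parent in {9,10,12} -> n7 (id 13, d 3).
Iteration 4: no rows with parent in {13}; recursion stops.

n14, n18, n19, n2, n21, n27, n32, n7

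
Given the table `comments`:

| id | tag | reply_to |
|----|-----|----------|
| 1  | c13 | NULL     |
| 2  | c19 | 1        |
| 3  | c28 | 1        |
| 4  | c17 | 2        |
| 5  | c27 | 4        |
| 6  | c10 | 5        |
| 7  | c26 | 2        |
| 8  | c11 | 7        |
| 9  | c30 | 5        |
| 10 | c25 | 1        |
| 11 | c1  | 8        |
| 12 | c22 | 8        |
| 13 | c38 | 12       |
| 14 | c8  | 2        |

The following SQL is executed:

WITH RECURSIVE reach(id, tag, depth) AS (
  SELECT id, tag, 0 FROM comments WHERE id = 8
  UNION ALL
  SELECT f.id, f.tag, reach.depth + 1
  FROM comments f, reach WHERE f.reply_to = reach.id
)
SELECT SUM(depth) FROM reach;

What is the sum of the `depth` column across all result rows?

4

Base: id=8 (c11) at depth 0.
Iteration 1: rows with reply_to in {8} -> c1 (id 11, depth 1), c22 (id 12, depth 1).
Iteration 2: rows with reply_to in {11,12} -> c38 (id 13, depth 2).
Iteration 3: no rows with reply_to in {13}; recursion stops.
SUM(depth) = 0 + 1 + 1 + 2 = 4.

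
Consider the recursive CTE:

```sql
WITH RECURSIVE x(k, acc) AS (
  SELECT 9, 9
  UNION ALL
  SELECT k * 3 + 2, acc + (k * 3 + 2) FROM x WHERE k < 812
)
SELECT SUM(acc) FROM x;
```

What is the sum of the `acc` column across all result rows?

Base: k=9, acc=9.
Iteration 1: 9 < 812 holds -> k = 9 * 3 + 2 = 29, acc = 9 + 29 = 38.
Iteration 2: 29 < 812 holds -> k = 29 * 3 + 2 = 89, acc = 38 + 89 = 127.
Iteration 3: 89 < 812 holds -> k = 89 * 3 + 2 = 269, acc = 127 + 269 = 396.
Iteration 4: 269 < 812 holds -> k = 269 * 3 + 2 = 809, acc = 396 + 809 = 1205.
Iteration 5: 809 < 812 holds -> k = 809 * 3 + 2 = 2429, acc = 1205 + 2429 = 3634.
Iteration 6: 2429 < 812 fails; recursion stops.
SUM(acc) = 9 + 38 + 127 + 396 + 1205 + 3634 = 5409.

5409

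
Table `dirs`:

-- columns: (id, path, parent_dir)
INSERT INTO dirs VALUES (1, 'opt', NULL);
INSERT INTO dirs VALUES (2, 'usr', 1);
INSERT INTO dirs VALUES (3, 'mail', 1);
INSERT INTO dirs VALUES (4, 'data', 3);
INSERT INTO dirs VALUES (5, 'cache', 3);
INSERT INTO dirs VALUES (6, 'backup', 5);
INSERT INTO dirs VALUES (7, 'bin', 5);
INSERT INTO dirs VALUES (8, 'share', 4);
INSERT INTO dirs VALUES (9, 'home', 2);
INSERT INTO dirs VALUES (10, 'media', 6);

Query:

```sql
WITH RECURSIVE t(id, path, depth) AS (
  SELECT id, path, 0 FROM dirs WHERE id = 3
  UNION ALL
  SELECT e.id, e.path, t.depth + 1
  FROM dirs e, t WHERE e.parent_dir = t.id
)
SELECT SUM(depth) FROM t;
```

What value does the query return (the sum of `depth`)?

Base: id=3 (mail) at depth 0.
Iteration 1: rows with parent_dir in {3} -> data (id 4, depth 1), cache (id 5, depth 1).
Iteration 2: rows with parent_dir in {4,5} -> backup (id 6, depth 2), bin (id 7, depth 2), share (id 8, depth 2).
Iteration 3: rows with parent_dir in {6,7,8} -> media (id 10, depth 3).
Iteration 4: no rows with parent_dir in {10}; recursion stops.
SUM(depth) = 0 + 1 + 1 + 2 + 2 + 2 + 3 = 11.

11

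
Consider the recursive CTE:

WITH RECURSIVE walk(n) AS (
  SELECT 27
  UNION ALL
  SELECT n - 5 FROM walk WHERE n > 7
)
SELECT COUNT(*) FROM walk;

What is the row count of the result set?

Base: n=27.
Iteration 1: 27 > 7 holds -> n = 27 - 5 = 22.
Iteration 2: 22 > 7 holds -> n = 22 - 5 = 17.
Iteration 3: 17 > 7 holds -> n = 17 - 5 = 12.
Iteration 4: 12 > 7 holds -> n = 12 - 5 = 7.
Iteration 5: 7 > 7 fails; recursion stops.
Total rows emitted: 5.

5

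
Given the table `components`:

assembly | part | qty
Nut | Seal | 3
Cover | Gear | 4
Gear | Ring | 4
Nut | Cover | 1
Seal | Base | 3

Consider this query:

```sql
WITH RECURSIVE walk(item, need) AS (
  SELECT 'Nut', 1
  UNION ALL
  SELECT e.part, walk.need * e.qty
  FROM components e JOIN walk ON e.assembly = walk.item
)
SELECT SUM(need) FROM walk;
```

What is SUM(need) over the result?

34

Base: (Nut, need=1).
Iteration 1: components of {Nut} -> Cover = 1*1 = 1, Seal = 1*3 = 3.
Iteration 2: components of {Cover,Seal} -> Base = 3*3 = 9, Gear = 1*4 = 4.
Iteration 3: components of {Base,Gear} -> Ring = 4*4 = 16.
Iteration 4: no further components; recursion stops.
SUM(need) = 1 + 1 + 3 + 4 + 9 + 16 = 34.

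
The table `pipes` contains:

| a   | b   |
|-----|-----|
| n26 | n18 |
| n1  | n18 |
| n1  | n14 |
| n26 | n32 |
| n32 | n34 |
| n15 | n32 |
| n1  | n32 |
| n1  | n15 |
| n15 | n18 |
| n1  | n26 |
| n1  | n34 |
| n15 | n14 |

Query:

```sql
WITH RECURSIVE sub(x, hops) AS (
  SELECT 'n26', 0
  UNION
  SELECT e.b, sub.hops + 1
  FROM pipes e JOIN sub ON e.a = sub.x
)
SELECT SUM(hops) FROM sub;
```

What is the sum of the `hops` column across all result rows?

Base: (n26, hops=0).
Iteration 1: edges from {n26} -> (n18, hops=1), (n32, hops=1).
Iteration 2: edges from {n18,n32} -> (n34, hops=2).
Iteration 3: no outgoing edges from {n34}; recursion stops.
SUM(hops) = 0 + 1 + 1 + 2 = 4.

4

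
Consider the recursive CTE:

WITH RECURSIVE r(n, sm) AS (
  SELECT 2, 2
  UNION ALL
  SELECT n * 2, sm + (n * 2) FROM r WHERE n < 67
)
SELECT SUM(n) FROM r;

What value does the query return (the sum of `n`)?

Base: n=2, sm=2.
Iteration 1: 2 < 67 holds -> n = 2 * 2 = 4, sm = 2 + 4 = 6.
Iteration 2: 4 < 67 holds -> n = 4 * 2 = 8, sm = 6 + 8 = 14.
Iteration 3: 8 < 67 holds -> n = 8 * 2 = 16, sm = 14 + 16 = 30.
Iteration 4: 16 < 67 holds -> n = 16 * 2 = 32, sm = 30 + 32 = 62.
Iteration 5: 32 < 67 holds -> n = 32 * 2 = 64, sm = 62 + 64 = 126.
Iteration 6: 64 < 67 holds -> n = 64 * 2 = 128, sm = 126 + 128 = 254.
Iteration 7: 128 < 67 fails; recursion stops.
SUM(n) = 2 + 4 + 8 + 16 + 32 + 64 + 128 = 254.

254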